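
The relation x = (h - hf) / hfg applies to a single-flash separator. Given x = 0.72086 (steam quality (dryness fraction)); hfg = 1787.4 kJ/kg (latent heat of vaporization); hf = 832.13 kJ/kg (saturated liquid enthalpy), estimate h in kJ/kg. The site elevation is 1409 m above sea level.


h = hf + x * hfg
h = 832.13 + 0.72086 * 1787.4
h = 2120.6 kJ/kg


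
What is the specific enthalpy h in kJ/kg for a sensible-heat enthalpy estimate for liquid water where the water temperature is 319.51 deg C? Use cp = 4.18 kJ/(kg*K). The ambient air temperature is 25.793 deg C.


h = cp * T
h = 4.18 * 319.51
h = 1335.6 kJ/kg


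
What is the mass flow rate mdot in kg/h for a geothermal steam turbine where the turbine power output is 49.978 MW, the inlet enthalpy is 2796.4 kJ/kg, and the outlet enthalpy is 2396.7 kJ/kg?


mdot = P * 1000 / (h_in - h_out)
mdot = 49.978 * 1000 / (2796.4 - 2396.7)
mdot = 125.0388 kg/s
Convert: 125.0388 kg/s * 3600.0 = 4.5014e+05 kg/h
mdot = 4.5014e+05 kg/h


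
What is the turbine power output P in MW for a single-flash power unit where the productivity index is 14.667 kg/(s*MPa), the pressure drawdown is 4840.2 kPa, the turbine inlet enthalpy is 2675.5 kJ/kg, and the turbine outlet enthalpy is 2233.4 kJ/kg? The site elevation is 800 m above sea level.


Step 1: mdot = PI * dP / 1000 = 14.667 * 4840.2 / 1000 = 70.99121 kg/s
Step 2: P = mdot*(h_in - h_out)/1000 = 70.99121*(2675.5 - 2233.4)/1000 = 31.385 MW
P = 31.385 MW


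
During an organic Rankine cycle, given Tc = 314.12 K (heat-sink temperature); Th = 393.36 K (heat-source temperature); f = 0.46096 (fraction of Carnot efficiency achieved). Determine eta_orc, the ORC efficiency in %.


eta_orc = (1 - Tc/Th) * f * 100
eta_orc = (1 - 314.12/393.36) * 0.46096 * 100
eta_orc = 9.2858 %


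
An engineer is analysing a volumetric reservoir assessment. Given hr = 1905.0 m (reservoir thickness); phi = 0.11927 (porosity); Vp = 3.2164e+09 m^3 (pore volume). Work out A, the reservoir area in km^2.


A = Vp / (1e6 * hr * phi)
A = 3.2164e+09 / (1e6 * 1905.0 * 0.11927)
A = 14.156 km^2


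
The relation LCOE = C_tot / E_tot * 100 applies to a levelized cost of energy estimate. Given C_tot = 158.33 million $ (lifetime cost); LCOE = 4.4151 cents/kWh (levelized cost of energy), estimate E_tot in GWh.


E_tot = C_tot / LCOE * 100
E_tot = 158.33 / 4.4151 * 100
E_tot = 3586.1 GWh


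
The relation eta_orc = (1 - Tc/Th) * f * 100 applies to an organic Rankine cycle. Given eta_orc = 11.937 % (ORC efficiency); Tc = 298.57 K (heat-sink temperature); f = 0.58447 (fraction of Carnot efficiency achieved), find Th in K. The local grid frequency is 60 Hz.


Th = Tc / (1 - (eta_orc/100)/f)
Th = 298.57 / (1 - (11.937/100)/0.58447)
Th = 375.20 K


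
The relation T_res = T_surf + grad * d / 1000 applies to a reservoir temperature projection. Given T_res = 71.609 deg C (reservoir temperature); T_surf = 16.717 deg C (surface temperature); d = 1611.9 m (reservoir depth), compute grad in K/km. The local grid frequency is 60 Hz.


grad = (T_res - T_surf) / d * 1000
grad = (71.609 - 16.717) / 1611.9 * 1000
grad = 34.05422 deg C/km
Convert: 34.05422 deg C/km * 1.0 = 34.054 K/km
grad = 34.054 K/km


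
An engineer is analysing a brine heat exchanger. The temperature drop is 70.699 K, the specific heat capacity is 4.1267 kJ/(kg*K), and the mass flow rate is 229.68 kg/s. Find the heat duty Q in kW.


Q = mdot * cp * dT / 1000
Q = 229.68 * 4.1267 * 70.699 / 1000
Q = 67.00996 MW
Convert: 67.00996 MW * 1000.0 = 67010 kW
Q = 67010 kW


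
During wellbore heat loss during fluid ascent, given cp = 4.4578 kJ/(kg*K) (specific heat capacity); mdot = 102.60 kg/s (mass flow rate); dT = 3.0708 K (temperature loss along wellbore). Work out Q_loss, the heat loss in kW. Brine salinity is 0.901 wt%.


Q_loss = mdot * cp * dT
Q_loss = 102.60 * 4.4578 * 3.0708
Q_loss = 1404.5 kW


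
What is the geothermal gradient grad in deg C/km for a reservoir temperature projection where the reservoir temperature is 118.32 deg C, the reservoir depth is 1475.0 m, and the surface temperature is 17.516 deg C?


grad = (T_res - T_surf) / d * 1000
grad = (118.32 - 17.516) / 1475.0 * 1000
grad = 68.342 deg C/km


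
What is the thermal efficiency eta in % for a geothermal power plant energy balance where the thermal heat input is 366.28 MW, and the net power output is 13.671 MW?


eta = W_net / Q_in * 100
eta = 13.671 / 366.28 * 100
eta = 3.7324 %


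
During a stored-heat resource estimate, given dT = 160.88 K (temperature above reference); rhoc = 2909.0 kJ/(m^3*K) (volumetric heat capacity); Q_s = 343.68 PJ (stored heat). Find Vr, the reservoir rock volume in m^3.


Vr = Q_s * 1e12 / (rhoc * dT)
Vr = 343.68 * 1e12 / (2909.0 * 160.88)
Vr = 7.3436e+08 m^3


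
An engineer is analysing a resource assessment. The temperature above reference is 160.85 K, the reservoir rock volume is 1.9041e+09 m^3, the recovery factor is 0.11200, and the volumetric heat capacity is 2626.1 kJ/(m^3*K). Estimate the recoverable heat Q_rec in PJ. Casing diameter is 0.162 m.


Step 1: Q_s = Vr*rhoc*dT/1e12 = 1.9041e+09*2626.1*160.85/1e12 = 804.3074 PJ
Step 2: Q_rec = Q_s * RF = 804.3074 * 0.112 = 90.082 PJ
Q_rec = 90.082 PJ


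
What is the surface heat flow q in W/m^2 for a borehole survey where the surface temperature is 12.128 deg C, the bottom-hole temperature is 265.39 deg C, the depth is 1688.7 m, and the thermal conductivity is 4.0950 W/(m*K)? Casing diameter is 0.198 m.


Step 1: grad = (T_d - T_surf)/d * 1000 = (265.39 - 12.128)/1688.7 * 1000 = 149.9745 deg C/km
Step 2: q = k * grad / 1000 = 4.095 * 149.9745 / 1000 = 0.61415 W/m^2
q = 0.61415 W/m^2


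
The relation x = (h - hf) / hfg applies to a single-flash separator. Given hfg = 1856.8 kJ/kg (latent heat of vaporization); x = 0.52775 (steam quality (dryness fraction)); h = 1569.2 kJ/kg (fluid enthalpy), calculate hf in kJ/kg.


hf = h - x * hfg
hf = 1569.2 - 0.52775 * 1856.8
hf = 589.27 kJ/kg


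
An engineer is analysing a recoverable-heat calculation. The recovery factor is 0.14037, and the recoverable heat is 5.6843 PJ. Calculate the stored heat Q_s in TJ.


Q_s = Q_rec / RF
Q_s = 5.6843 / 0.14037
Q_s = 40.49512 PJ
Convert: 40.49512 PJ * 1000.0 = 40495 TJ
Q_s = 40495 TJ


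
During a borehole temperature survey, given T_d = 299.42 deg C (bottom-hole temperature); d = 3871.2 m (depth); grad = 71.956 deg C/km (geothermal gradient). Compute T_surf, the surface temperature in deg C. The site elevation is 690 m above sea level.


T_surf = T_d - grad * d / 1000
T_surf = 299.42 - 71.956 * 3871.2 / 1000
T_surf = 20.864 deg C


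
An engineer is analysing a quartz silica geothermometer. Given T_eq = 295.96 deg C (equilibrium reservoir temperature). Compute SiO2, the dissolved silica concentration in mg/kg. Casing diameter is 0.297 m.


SiO2 = 10^(5.19 - 1309/(T_eq + 273.15))
SiO2 = 10^(5.19 - 1309/(295.96 + 273.15))
SiO2 = 776.10 mg/kg


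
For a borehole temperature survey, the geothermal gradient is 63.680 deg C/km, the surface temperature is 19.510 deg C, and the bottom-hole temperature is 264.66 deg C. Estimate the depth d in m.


d = (T_d - T_surf) / grad * 1000
d = (264.66 - 19.510) / 63.680 * 1000
d = 3849.7 m


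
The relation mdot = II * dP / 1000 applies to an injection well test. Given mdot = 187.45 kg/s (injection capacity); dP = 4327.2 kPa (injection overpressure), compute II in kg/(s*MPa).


II = mdot * 1000 / dP
II = 187.45 * 1000 / 4327.2
II = 43.319 kg/(s*MPa)


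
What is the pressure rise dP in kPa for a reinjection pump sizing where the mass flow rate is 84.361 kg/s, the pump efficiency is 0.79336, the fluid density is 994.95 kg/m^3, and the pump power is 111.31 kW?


dP = P_pump * rho * eta / mdot
dP = 111.31 * 994.95 * 0.79336 / 84.361
dP = 1041.5 kPa


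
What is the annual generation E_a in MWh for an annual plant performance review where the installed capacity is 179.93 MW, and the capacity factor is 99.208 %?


E_a = CF / 100 * cap * 8760
E_a = 99.208 / 100 * 179.93 * 8760
E_a = 1.5637e+06 MWh


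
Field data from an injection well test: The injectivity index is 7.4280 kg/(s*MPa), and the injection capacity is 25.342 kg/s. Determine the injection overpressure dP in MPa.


dP = mdot * 1000 / II
dP = 25.342 * 1000 / 7.4280
dP = 3411.686 kPa
Convert: 3411.686 kPa * 0.001 = 3.4117 MPa
dP = 3.4117 MPa


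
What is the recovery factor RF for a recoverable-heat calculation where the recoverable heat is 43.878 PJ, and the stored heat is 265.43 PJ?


RF = Q_rec / Q_s
RF = 43.878 / 265.43
RF = 0.16531


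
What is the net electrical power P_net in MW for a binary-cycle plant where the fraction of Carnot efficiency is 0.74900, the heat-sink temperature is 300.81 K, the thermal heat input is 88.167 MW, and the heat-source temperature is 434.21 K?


Step 1: eta = (1 - Tc/Th)*f = (1 - 300.81/434.21)*0.749 = 0.2301112
Step 2: P_net = eta * Q_in = 0.2301112 * 88.167 = 20.288 MW
P_net = 20.288 MW


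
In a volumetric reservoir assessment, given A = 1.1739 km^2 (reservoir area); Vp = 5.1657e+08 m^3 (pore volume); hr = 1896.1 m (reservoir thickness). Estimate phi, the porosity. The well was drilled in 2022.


phi = Vp / (A * 1e6 * hr)
phi = 5.1657e+08 / (1.1739 * 1e6 * 1896.1)
phi = 0.23208


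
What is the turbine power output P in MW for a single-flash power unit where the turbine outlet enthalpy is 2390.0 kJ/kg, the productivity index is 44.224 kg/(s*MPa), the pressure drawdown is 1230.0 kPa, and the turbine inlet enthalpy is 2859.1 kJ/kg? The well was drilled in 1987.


Step 1: mdot = PI * dP / 1000 = 44.224 * 1230.0 / 1000 = 54.39552 kg/s
Step 2: P = mdot*(h_in - h_out)/1000 = 54.39552*(2859.1 - 2390.0)/1000 = 25.517 MW
P = 25.517 MW


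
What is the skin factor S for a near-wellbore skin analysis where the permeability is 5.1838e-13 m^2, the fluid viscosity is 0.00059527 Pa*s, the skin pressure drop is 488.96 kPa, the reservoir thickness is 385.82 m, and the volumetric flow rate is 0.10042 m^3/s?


S = dP_s * 1000 * 2*pi*k*hr / (q*mu)
S = 488.96 * 1000 * 2*pi*5.1838e-13*385.82 / (0.10042*0.00059527)
S = 10.279


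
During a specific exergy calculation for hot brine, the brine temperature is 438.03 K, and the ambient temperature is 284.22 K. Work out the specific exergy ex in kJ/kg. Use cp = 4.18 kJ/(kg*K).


ex = cp * ((T_b - T_0) - T_0 * ln(T_b/T_0))
ex = 4.18 * ((438.03 - 284.22) - 284.22 * ln(438.03/284.22))
ex = 129.05 kJ/kg


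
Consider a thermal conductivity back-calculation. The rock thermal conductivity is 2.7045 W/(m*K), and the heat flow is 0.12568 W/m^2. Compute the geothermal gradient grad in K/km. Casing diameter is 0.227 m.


grad = q / k * 1000
grad = 0.12568 / 2.7045 * 1000
grad = 46.47070 deg C/km
Convert: 46.47070 deg C/km * 1.0 = 46.471 K/km
grad = 46.471 K/km


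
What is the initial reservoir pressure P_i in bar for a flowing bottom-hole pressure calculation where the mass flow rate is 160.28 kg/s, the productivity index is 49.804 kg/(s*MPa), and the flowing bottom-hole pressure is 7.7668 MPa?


P_i = P_wf + mdot / PI
P_i = 7.7668 + 160.28 / 49.804
P_i = 10.98502 MPa
Convert: 10.98502 MPa * 10.0 = 109.85 bar
P_i = 109.85 bar


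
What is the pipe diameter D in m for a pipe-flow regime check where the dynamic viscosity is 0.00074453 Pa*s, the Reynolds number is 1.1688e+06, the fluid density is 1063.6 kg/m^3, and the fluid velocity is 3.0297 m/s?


D = Re * mu / (rho * vel)
D = 1.1688e+06 * 0.00074453 / (1063.6 * 3.0297)
D = 0.27005 m


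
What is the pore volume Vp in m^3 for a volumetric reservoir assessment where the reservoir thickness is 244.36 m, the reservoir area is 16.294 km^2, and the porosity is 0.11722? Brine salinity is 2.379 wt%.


Vp = A * 1e6 * hr * phi
Vp = 16.294 * 1e6 * 244.36 * 0.11722
Vp = 4.6672e+08 m^3


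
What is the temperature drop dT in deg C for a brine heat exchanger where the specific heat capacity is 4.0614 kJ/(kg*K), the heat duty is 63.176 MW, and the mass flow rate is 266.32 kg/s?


dT = Q * 1000 / (mdot * cp)
dT = 63.176 * 1000 / (266.32 * 4.0614)
dT = 58.40803 K
Convert (temperature difference, 1 K = 1 deg C): 58.40803 K = 58.40803 deg C
dT = 58.408 deg C


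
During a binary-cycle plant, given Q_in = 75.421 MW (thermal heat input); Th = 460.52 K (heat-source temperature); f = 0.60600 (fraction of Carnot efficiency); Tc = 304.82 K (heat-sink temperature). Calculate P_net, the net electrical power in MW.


Step 1: eta = (1 - Tc/Th)*f = (1 - 304.82/460.52)*0.606 = 0.2048862
Step 2: P_net = eta * Q_in = 0.2048862 * 75.421 = 15.453 MW
P_net = 15.453 MW


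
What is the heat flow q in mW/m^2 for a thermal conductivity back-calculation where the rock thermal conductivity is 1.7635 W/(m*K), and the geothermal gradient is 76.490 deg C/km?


q = k * grad / 1000
q = 1.7635 * 76.490 / 1000
q = 0.1348901 W/m^2
Convert: 0.1348901 W/m^2 * 1000.0 = 134.89 mW/m^2
q = 134.89 mW/m^2


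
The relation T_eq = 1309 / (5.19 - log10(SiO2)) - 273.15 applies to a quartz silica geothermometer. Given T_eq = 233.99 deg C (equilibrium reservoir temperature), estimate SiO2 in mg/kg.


SiO2 = 10^(5.19 - 1309/(T_eq + 273.15))
SiO2 = 10^(5.19 - 1309/(233.99 + 273.15))
SiO2 = 406.31 mg/kg


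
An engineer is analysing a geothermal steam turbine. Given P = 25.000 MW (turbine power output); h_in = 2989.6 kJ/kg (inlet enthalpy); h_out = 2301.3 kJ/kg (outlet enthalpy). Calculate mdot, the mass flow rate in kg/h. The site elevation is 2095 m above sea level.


mdot = P * 1000 / (h_in - h_out)
mdot = 25.000 * 1000 / (2989.6 - 2301.3)
mdot = 36.32137 kg/s
Convert: 36.32137 kg/s * 3600.0 = 1.3076e+05 kg/h
mdot = 1.3076e+05 kg/h


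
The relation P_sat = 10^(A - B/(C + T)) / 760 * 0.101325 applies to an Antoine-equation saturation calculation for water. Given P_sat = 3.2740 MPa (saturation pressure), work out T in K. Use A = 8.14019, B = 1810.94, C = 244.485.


T = B / (A - log10(P_sat * 760 / 0.101325)) - C
T = 1810.94 / (8.14019 - log10(3.2740 * 760 / 0.101325)) - 244.485
T = 238.4305 deg C
Convert to K: 238.4305 + 273.15 = 511.58 K
T = 511.58 K


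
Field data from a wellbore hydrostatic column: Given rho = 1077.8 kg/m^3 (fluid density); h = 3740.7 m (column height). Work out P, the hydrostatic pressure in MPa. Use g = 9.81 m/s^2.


P = rho * g * h / 1e6
P = 1077.8 * 9.81 * 3740.7 / 1e6
P = 39.551 MPa


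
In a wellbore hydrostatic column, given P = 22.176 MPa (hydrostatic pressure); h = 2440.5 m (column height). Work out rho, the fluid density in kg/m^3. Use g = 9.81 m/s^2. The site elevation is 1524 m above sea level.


rho = P * 1e6 / (g * h)
rho = 22.176 * 1e6 / (9.81 * 2440.5)
rho = 926.27 kg/m^3


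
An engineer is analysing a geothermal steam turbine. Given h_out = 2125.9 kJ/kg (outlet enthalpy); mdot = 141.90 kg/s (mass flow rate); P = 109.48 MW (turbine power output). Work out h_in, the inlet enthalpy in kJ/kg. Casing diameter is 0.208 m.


h_in = h_out + P * 1000 / mdot
h_in = 2125.9 + 109.48 * 1000 / 141.90
h_in = 2897.4 kJ/kg


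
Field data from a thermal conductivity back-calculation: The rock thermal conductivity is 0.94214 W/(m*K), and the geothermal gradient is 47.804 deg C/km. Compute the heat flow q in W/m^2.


q = k * grad / 1000
q = 0.94214 * 47.804 / 1000
q = 0.045038 W/m^2


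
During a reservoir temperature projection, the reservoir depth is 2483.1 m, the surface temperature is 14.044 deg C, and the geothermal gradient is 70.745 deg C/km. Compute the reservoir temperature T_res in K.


T_res = T_surf + grad * d / 1000
T_res = 14.044 + 70.745 * 2483.1 / 1000
T_res = 189.7109 deg C
Convert to K: 189.7109 + 273.15 = 462.86 K
T_res = 462.86 K


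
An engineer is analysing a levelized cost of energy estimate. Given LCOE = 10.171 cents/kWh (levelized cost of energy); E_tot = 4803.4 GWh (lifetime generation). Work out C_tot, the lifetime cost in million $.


C_tot = LCOE / 100 * E_tot
C_tot = 10.171 / 100 * 4803.4
C_tot = 488.55 million $


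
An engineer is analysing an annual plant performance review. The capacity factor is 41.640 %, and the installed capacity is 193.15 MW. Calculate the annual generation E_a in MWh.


E_a = CF / 100 * cap * 8760
E_a = 41.640 / 100 * 193.15 * 8760
E_a = 7.0455e+05 MWh


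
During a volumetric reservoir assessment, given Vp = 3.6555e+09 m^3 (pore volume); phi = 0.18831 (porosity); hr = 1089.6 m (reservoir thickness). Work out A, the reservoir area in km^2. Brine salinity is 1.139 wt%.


A = Vp / (1e6 * hr * phi)
A = 3.6555e+09 / (1e6 * 1089.6 * 0.18831)
A = 17.816 km^2


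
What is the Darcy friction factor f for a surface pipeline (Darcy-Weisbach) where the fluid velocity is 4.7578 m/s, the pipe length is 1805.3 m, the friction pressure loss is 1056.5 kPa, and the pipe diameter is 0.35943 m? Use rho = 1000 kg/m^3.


f = dP*1000 / ((L/D)*(rho*vel^2/2))
f = 1056.5*1000 / ((1805.3/0.35943)*(1000*4.7578^2/2))
f = 0.018585


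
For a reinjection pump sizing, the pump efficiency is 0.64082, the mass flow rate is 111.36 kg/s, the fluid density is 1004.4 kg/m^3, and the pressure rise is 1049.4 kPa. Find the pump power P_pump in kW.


P_pump = mdot * dP / (rho * eta)
P_pump = 111.36 * 1049.4 / (1004.4 * 0.64082)
P_pump = 181.56 kW


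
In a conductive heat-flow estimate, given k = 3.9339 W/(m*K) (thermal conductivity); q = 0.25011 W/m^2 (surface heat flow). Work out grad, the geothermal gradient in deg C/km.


grad = q * 1000 / k
grad = 0.25011 * 1000 / 3.9339
grad = 63.578 deg C/km


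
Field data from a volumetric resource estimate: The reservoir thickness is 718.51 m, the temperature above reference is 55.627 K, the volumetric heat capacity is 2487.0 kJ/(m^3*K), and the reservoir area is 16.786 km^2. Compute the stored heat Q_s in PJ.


Step 1: Vr = A*1e6*hr = 16.786*1e6*718.51 = 1.206091e+10 m^3
Step 2: Q_s = Vr*rhoc*dT/1e12 = 1.206091e+10*2487.0*55.627/1e12 = 1668.6 PJ
Q_s = 1668.6 PJ


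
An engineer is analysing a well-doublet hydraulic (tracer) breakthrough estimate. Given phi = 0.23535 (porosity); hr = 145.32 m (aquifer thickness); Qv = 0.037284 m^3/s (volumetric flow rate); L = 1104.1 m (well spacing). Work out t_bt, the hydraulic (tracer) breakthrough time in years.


t_bt = pi * hr * phi * L^2 / (3 * Qv) / (365.25*86400)
t_bt = pi * 145.32 * 0.23535 * 1104.1^2 / (3 * 0.037284) / (365.25*86400)
t_bt = 37.107 years


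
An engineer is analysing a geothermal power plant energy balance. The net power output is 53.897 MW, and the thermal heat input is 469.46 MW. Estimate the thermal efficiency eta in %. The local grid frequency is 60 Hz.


eta = W_net / Q_in * 100
eta = 53.897 / 469.46 * 100
eta = 11.481 %


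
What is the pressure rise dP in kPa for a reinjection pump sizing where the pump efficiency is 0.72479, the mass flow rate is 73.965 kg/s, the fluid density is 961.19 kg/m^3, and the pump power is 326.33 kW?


dP = P_pump * rho * eta / mdot
dP = 326.33 * 961.19 * 0.72479 / 73.965
dP = 3073.6 kPa


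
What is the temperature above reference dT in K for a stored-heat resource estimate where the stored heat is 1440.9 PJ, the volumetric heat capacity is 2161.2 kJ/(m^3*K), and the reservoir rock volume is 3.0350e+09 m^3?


dT = Q_s * 1e12 / (Vr * rhoc)
dT = 1440.9 * 1e12 / (3.0350e+09 * 2161.2)
dT = 219.67 K


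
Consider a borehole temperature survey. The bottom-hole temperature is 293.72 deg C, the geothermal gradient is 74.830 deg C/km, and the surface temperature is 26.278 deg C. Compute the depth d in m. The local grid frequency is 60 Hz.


d = (T_d - T_surf) / grad * 1000
d = (293.72 - 26.278) / 74.830 * 1000
d = 3574.0 m


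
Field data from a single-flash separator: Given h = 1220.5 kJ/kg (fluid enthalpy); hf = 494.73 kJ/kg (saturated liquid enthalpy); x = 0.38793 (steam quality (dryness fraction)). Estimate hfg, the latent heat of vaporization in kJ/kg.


hfg = (h - hf) / x
hfg = (1220.5 - 494.73) / 0.38793
hfg = 1870.9 kJ/kg


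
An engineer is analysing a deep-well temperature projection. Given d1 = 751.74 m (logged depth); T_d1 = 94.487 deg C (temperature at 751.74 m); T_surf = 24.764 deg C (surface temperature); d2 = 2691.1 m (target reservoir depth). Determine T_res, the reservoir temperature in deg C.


Step 1: grad = (T_d1 - T_surf)/d1 * 1000 = (94.487 - 24.764)/751.74 * 1000 = 92.74882 deg C/km
Step 2: T_res = T_surf + grad*d2/1000 = 24.764 + 92.74882*2691.1/1000 = 274.36 deg C
T_res = 274.36 deg C


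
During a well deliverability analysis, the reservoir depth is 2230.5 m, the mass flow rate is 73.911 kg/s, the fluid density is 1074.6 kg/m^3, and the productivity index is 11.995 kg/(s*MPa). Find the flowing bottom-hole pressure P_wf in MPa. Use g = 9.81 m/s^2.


Step 1: P_i = rho*g*h/1e6 = 1074.6*9.81*2230.5/1e6 = 23.51354 MPa
Step 2: P_wf = P_i - mdot/PI = 23.51354 - 73.911/11.995 = 17.352 MPa
P_wf = 17.352 MPa


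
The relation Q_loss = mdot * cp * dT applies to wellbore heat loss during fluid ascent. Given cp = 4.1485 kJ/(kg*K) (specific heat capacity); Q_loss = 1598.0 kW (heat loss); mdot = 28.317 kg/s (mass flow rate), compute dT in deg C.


dT = Q_loss / (mdot * cp)
dT = 1598.0 / (28.317 * 4.1485)
dT = 13.60312 K
Convert (temperature difference, 1 K = 1 deg C): 13.60312 K = 13.60312 deg C
dT = 13.603 deg C


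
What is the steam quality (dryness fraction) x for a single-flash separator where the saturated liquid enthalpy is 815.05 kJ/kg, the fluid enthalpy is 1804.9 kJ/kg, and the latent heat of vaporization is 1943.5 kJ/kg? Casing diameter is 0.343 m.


x = (h - hf) / hfg
x = (1804.9 - 815.05) / 1943.5
x = 0.50931


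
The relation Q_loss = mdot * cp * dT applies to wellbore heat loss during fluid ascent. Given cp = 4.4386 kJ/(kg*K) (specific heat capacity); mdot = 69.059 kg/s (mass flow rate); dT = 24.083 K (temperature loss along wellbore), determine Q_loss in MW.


Q_loss = mdot * cp * dT
Q_loss = 69.059 * 4.4386 * 24.083
Q_loss = 7382.048 kW
Convert: 7382.048 kW * 0.001 = 7.3820 MW
Q_loss = 7.3820 MW


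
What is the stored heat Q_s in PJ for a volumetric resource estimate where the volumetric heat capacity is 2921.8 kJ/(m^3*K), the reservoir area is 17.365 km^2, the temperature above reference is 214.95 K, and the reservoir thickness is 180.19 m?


Step 1: Vr = A*1e6*hr = 17.365*1e6*180.19 = 3.128999e+09 m^3
Step 2: Q_s = Vr*rhoc*dT/1e12 = 3.128999e+09*2921.8*214.95/1e12 = 1965.1 PJ
Q_s = 1965.1 PJ


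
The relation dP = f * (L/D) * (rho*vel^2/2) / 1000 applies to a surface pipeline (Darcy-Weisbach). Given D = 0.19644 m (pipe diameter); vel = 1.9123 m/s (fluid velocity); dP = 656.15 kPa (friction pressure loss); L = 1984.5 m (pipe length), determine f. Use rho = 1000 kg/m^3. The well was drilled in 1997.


f = dP*1000 / ((L/D)*(rho*vel^2/2))
f = 656.15*1000 / ((1984.5/0.19644)*(1000*1.9123^2/2))
f = 0.035522


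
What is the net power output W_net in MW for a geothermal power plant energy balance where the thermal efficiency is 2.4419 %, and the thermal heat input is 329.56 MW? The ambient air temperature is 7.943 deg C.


W_net = eta / 100 * Q_in
W_net = 2.4419 / 100 * 329.56
W_net = 8.0475 MW


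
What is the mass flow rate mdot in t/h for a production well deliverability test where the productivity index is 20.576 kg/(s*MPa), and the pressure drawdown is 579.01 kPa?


mdot = PI * dP / 1000
mdot = 20.576 * 579.01 / 1000
mdot = 11.91371 kg/s
Convert: 11.91371 kg/s * 3.6 = 42.889 t/h
mdot = 42.889 t/h


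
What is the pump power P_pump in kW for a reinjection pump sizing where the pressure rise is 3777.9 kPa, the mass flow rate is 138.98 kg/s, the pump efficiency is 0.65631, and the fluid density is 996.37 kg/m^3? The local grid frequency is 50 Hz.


P_pump = mdot * dP / (rho * eta)
P_pump = 138.98 * 3777.9 / (996.37 * 0.65631)
P_pump = 802.92 kW


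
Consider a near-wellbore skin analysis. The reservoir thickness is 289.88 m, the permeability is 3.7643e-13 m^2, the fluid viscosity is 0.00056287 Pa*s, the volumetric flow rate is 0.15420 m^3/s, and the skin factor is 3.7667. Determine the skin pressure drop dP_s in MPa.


dP_s = S * q * mu / (2*pi*k*hr) / 1000
dP_s = 3.7667 * 0.15420 * 0.00056287 / (2*pi*3.7643e-13*289.88) / 1000
dP_s = 476.8383 kPa
Convert: 476.8383 kPa * 0.001 = 0.47684 MPa
dP_s = 0.47684 MPa


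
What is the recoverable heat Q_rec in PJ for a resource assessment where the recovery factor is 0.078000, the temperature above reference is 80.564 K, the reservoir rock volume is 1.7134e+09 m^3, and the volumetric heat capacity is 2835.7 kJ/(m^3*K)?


Step 1: Q_s = Vr*rhoc*dT/1e12 = 1.7134e+09*2835.7*80.564/1e12 = 391.4354 PJ
Step 2: Q_rec = Q_s * RF = 391.4354 * 0.078 = 30.532 PJ
Q_rec = 30.532 PJ


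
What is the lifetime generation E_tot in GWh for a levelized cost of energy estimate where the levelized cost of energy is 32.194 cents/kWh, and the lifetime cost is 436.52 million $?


E_tot = C_tot / LCOE * 100
E_tot = 436.52 / 32.194 * 100
E_tot = 1355.9 GWh


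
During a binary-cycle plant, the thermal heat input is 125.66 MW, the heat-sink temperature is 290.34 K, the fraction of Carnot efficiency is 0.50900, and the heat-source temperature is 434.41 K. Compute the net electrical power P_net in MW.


Step 1: eta = (1 - Tc/Th)*f = (1 - 290.34/434.41)*0.509 = 0.1688074
Step 2: P_net = eta * Q_in = 0.1688074 * 125.66 = 21.212 MW
P_net = 21.212 MW


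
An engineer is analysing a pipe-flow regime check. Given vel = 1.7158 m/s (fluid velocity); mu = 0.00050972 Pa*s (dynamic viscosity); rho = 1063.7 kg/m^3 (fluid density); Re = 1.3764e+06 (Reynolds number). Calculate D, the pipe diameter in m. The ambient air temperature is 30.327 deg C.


D = Re * mu / (rho * vel)
D = 1.3764e+06 * 0.00050972 / (1063.7 * 1.7158)
D = 0.38441 m


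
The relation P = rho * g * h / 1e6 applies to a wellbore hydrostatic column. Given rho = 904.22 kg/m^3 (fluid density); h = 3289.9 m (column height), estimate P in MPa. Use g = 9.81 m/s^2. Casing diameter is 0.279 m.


P = rho * g * h / 1e6
P = 904.22 * 9.81 * 3289.9 / 1e6
P = 29.183 MPa


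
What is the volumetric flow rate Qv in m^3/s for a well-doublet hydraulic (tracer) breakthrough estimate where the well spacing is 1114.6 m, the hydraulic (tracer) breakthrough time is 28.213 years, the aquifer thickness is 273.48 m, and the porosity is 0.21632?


Qv = pi*hr*phi*L^2 / (3*t_bt*365.25*86400)
Qv = pi*273.48*0.21632*1114.6^2 / (3*28.213*365.25*86400)
Qv = 0.086444 m^3/s


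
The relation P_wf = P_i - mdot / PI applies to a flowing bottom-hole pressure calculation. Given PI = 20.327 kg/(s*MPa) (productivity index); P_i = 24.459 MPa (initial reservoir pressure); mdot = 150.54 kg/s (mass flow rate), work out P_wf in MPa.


P_wf = P_i - mdot / PI
P_wf = 24.459 - 150.54 / 20.327
P_wf = 17.053 MPa


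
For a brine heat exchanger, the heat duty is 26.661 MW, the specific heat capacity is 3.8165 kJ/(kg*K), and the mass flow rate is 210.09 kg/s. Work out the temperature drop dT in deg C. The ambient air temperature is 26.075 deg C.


dT = Q * 1000 / (mdot * cp)
dT = 26.661 * 1000 / (210.09 * 3.8165)
dT = 33.25108 K
Convert (temperature difference, 1 K = 1 deg C): 33.25108 K = 33.25108 deg C
dT = 33.251 deg C


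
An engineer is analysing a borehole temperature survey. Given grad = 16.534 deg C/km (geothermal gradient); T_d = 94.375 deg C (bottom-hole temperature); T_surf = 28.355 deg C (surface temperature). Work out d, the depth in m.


d = (T_d - T_surf) / grad * 1000
d = (94.375 - 28.355) / 16.534 * 1000
d = 3993.0 m


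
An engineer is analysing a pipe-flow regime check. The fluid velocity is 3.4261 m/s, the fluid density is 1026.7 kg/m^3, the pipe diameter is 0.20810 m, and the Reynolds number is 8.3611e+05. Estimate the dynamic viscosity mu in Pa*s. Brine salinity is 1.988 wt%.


mu = rho * vel * D / Re
mu = 1026.7 * 3.4261 * 0.20810 / 8.3611e+05
mu = 0.00087549 Pa*s


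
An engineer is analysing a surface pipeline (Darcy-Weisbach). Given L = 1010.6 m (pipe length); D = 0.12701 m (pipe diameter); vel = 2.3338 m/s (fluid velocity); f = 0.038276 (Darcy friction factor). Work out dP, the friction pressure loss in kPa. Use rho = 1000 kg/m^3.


dP = f * (L/D) * (rho*vel^2/2) / 1000
dP = 0.038276 * (1010.6/0.12701) * (1000*2.3338^2/2) / 1000
dP = 829.40 kPa


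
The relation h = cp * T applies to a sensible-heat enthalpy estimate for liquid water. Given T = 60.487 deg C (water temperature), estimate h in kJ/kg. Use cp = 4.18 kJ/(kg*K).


h = cp * T
h = 4.18 * 60.487
h = 252.84 kJ/kg


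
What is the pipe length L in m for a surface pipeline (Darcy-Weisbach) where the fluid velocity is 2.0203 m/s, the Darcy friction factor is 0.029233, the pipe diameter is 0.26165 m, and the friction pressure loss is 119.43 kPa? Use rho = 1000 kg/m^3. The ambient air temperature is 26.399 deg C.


L = dP*1000*D / (f*rho*vel^2/2)
L = 119.43*1000*0.26165 / (0.029233*1000*2.0203^2/2)
L = 523.79 m


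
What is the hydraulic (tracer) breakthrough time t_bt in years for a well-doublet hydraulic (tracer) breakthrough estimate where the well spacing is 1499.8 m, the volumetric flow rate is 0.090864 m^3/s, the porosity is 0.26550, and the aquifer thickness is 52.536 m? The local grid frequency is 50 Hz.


t_bt = pi * hr * phi * L^2 / (3 * Qv) / (365.25*86400)
t_bt = pi * 52.536 * 0.26550 * 1499.8^2 / (3 * 0.090864) / (365.25*86400)
t_bt = 11.458 years


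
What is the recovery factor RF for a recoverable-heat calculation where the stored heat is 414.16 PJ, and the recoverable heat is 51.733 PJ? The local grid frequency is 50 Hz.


RF = Q_rec / Q_s
RF = 51.733 / 414.16
RF = 0.12491


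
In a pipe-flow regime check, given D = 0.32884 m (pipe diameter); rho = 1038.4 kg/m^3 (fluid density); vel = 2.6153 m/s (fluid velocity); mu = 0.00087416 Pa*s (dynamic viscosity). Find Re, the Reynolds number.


Re = rho * vel * D / mu
Re = 1038.4 * 2.6153 * 0.32884 / 0.00087416
Re = 1.0216e+06


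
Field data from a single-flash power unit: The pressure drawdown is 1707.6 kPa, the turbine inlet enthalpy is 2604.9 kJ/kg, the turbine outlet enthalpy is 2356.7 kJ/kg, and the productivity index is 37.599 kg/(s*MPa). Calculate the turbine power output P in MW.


Step 1: mdot = PI * dP / 1000 = 37.599 * 1707.6 / 1000 = 64.20405 kg/s
Step 2: P = mdot*(h_in - h_out)/1000 = 64.20405*(2604.9 - 2356.7)/1000 = 15.935 MW
P = 15.935 MW


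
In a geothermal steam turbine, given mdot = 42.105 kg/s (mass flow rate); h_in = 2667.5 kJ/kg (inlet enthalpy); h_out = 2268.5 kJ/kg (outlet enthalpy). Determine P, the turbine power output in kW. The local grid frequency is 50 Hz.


P = mdot * (h_in - h_out) / 1000
P = 42.105 * (2667.5 - 2268.5) / 1000
P = 16.79989 MW
Convert: 16.79989 MW * 1000.0 = 16800 kW
P = 16800 kW


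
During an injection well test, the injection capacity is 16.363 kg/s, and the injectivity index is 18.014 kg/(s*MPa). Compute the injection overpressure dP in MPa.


dP = mdot * 1000 / II
dP = 16.363 * 1000 / 18.014
dP = 908.3491 kPa
Convert: 908.3491 kPa * 0.001 = 0.90835 MPa
dP = 0.90835 MPa


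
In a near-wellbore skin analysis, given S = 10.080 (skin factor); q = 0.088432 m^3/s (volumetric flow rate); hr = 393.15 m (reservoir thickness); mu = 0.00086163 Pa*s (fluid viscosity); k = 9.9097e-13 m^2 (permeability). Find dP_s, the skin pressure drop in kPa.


dP_s = S * q * mu / (2*pi*k*hr) / 1000
dP_s = 10.080 * 0.088432 * 0.00086163 / (2*pi*9.9097e-13*393.15) / 1000
dP_s = 313.76 kPa


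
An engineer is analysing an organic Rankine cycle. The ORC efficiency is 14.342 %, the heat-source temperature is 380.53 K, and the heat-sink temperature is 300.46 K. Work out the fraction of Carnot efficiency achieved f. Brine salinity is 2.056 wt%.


f = (eta_orc/100) / (1 - Tc/Th)
f = (14.342/100) / (1 - 300.46/380.53)
f = 0.68160


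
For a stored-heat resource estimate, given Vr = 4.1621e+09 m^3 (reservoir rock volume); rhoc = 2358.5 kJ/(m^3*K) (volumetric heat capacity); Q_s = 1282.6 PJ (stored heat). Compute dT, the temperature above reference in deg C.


dT = Q_s * 1e12 / (Vr * rhoc)
dT = 1282.6 * 1e12 / (4.1621e+09 * 2358.5)
dT = 130.6601 K
Convert (temperature difference, 1 K = 1 deg C): 130.6601 K = 130.6601 deg C
dT = 130.66 deg C


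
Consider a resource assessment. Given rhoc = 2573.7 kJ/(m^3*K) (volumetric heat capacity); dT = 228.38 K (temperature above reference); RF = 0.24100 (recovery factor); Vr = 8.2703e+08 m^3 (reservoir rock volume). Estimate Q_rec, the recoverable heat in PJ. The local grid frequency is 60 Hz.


Step 1: Q_s = Vr*rhoc*dT/1e12 = 8.2703e+08*2573.7*228.38/1e12 = 486.1130 PJ
Step 2: Q_rec = Q_s * RF = 486.1130 * 0.241 = 117.15 PJ
Q_rec = 117.15 PJ


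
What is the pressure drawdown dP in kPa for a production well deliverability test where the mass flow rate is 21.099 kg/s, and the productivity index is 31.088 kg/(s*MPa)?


dP = mdot * 1000 / PI
dP = 21.099 * 1000 / 31.088
dP = 678.69 kPa


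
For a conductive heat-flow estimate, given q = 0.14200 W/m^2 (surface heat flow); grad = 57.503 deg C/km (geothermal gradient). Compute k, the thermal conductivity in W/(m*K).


k = q * 1000 / grad
k = 0.14200 * 1000 / 57.503
k = 2.4694 W/(m*K)


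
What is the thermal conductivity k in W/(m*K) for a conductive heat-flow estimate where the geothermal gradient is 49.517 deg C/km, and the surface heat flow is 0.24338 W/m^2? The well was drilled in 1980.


k = q * 1000 / grad
k = 0.24338 * 1000 / 49.517
k = 4.9151 W/(m*K)


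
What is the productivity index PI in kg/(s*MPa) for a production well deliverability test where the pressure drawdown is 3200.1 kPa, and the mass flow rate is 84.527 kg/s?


PI = mdot * 1000 / dP
PI = 84.527 * 1000 / 3200.1
PI = 26.414 kg/(s*MPa)


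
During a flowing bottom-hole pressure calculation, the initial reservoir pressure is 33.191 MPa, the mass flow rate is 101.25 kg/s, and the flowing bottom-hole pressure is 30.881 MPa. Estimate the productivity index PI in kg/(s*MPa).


PI = mdot / (P_i - P_wf)
PI = 101.25 / (33.191 - 30.881)
PI = 43.831 kg/(s*MPa)


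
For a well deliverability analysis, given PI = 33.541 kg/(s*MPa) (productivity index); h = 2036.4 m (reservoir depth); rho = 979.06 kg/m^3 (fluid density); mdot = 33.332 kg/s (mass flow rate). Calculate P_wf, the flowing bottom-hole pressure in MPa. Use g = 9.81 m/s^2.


Step 1: P_i = rho*g*h/1e6 = 979.06*9.81*2036.4/1e6 = 19.55876 MPa
Step 2: P_wf = P_i - mdot/PI = 19.55876 - 33.332/33.541 = 18.565 MPa
P_wf = 18.565 MPa


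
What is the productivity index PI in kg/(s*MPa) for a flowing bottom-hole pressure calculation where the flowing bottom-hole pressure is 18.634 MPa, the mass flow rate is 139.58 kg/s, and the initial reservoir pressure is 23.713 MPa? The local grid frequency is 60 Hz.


PI = mdot / (P_i - P_wf)
PI = 139.58 / (23.713 - 18.634)
PI = 27.482 kg/(s*MPa)


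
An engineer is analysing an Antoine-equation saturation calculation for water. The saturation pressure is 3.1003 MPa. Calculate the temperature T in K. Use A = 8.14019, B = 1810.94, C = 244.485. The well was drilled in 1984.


T = B / (A - log10(P_sat * 760 / 0.101325)) - C
T = 1810.94 / (8.14019 - log10(3.1003 * 760 / 0.101325)) - 244.485
T = 235.4008 deg C
Convert to K: 235.4008 + 273.15 = 508.55 K
T = 508.55 K


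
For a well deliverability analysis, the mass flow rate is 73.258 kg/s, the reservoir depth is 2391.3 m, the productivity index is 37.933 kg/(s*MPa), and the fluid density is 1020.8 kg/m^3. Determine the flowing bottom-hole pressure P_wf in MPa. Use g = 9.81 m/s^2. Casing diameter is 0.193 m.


Step 1: P_i = rho*g*h/1e6 = 1020.8*9.81*2391.3/1e6 = 23.94659 MPa
Step 2: P_wf = P_i - mdot/PI = 23.94659 - 73.258/37.933 = 22.015 MPa
P_wf = 22.015 MPa


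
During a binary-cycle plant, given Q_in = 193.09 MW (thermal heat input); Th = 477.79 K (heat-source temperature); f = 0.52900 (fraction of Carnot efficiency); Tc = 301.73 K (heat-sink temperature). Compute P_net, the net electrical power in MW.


Step 1: eta = (1 - Tc/Th)*f = (1 - 301.73/477.79)*0.529 = 0.1949303
Step 2: P_net = eta * Q_in = 0.1949303 * 193.09 = 37.639 MW
P_net = 37.639 MW


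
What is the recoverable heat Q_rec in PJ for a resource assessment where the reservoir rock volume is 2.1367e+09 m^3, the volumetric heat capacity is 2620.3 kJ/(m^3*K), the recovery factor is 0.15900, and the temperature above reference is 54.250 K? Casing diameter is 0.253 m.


Step 1: Q_s = Vr*rhoc*dT/1e12 = 2.1367e+09*2620.3*54.25/1e12 = 303.7346 PJ
Step 2: Q_rec = Q_s * RF = 303.7346 * 0.159 = 48.294 PJ
Q_rec = 48.294 PJ


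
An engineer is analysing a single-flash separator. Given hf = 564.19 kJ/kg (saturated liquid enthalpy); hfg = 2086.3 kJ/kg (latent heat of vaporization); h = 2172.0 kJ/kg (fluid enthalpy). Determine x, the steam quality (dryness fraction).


x = (h - hf) / hfg
x = (2172.0 - 564.19) / 2086.3
x = 0.77065


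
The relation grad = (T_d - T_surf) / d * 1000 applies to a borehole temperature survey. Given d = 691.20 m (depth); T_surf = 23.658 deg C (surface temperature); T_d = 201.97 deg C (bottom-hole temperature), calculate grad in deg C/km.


grad = (T_d - T_surf) / d * 1000
grad = (201.97 - 23.658) / 691.20 * 1000
grad = 257.97 deg C/km


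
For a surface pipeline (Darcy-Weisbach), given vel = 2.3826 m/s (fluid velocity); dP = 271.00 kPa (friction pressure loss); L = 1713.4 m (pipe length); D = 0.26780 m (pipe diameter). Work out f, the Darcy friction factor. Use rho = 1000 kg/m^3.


f = dP*1000 / ((L/D)*(rho*vel^2/2))
f = 271.00*1000 / ((1713.4/0.26780)*(1000*2.3826^2/2))
f = 0.014923


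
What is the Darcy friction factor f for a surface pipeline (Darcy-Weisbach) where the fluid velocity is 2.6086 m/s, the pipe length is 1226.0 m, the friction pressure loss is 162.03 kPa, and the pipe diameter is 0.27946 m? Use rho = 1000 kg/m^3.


f = dP*1000 / ((L/D)*(rho*vel^2/2))
f = 162.03*1000 / ((1226.0/0.27946)*(1000*2.6086^2/2))
f = 0.010855


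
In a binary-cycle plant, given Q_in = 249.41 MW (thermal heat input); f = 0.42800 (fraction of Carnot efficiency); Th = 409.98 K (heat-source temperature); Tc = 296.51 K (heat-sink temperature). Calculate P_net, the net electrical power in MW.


Step 1: eta = (1 - Tc/Th)*f = (1 - 296.51/409.98)*0.428 = 0.1184574
Step 2: P_net = eta * Q_in = 0.1184574 * 249.41 = 29.544 MW
P_net = 29.544 MW


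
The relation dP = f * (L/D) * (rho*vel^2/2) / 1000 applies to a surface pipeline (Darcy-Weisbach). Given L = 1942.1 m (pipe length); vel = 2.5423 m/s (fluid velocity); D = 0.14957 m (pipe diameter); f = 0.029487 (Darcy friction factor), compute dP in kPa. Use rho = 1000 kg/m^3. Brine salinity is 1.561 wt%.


dP = f * (L/D) * (rho*vel^2/2) / 1000
dP = 0.029487 * (1942.1/0.14957) * (1000*2.5423^2/2) / 1000
dP = 1237.3 kPa


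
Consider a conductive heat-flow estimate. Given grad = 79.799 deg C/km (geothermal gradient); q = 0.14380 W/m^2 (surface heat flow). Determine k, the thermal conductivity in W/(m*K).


k = q * 1000 / grad
k = 0.14380 * 1000 / 79.799
k = 1.8020 W/(m*K)


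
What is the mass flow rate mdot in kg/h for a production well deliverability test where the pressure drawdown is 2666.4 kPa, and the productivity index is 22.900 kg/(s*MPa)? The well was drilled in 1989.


mdot = PI * dP / 1000
mdot = 22.900 * 2666.4 / 1000
mdot = 61.06056 kg/s
Convert: 61.06056 kg/s * 3600.0 = 2.1982e+05 kg/h
mdot = 2.1982e+05 kg/h


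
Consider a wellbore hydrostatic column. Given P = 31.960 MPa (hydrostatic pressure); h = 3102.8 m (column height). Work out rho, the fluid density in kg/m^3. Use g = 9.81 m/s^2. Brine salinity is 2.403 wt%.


rho = P * 1e6 / (g * h)
rho = 31.960 * 1e6 / (9.81 * 3102.8)
rho = 1050.0 kg/m^3


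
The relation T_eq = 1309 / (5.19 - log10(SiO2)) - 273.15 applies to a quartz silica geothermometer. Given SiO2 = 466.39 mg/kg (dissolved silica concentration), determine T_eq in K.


T_eq = 1309 / (5.19 - log10(SiO2)) - 273.15
T_eq = 1309 / (5.19 - log10(466.39)) - 273.15
T_eq = 246.0368 deg C
Convert to K: 246.0368 + 273.15 = 519.19 K
T_eq = 519.19 K
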